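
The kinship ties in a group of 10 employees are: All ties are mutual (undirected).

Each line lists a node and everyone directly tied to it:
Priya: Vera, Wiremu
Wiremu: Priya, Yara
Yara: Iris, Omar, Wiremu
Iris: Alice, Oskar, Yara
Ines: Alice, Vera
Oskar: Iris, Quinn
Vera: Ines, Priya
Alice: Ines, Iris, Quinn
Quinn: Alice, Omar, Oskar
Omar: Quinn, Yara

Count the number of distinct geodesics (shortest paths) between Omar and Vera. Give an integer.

2

The shortest distance is 4. The length-4 paths are: Omar–Yara–Wiremu–Priya–Vera; Omar–Quinn–Alice–Ines–Vera.
That gives 2 distinct shortest paths.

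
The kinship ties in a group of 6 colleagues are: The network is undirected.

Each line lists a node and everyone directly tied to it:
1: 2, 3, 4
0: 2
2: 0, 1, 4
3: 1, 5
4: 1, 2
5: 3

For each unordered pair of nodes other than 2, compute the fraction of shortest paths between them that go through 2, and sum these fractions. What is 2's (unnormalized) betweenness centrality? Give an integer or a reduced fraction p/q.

Pairs whose geodesics pass through 2 — 4–0: 1; 0–5: 1; 0–3: 1; 0–1: 1.
All other pairs contribute 0.
Summing the contributions gives betweenness(2) = 4.

4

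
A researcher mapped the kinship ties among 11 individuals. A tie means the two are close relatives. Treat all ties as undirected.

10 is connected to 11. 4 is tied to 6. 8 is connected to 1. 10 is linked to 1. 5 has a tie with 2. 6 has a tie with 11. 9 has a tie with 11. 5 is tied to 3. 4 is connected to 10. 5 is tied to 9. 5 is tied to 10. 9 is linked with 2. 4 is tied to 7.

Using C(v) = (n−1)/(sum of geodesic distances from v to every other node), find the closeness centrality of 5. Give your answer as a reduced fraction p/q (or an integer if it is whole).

Distances from 5: 1:2, 2:1, 3:1, 4:2, 6:3, 7:3, 8:3, 9:1, 10:1, 11:2. Sum = 19.
n = 11, so closeness = 10/19.

10/19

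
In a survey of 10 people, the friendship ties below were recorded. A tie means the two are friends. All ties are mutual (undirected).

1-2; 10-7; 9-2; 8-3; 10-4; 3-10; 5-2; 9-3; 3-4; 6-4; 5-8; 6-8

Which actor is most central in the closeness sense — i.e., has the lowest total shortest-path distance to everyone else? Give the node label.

Farness (sum of distances to all others) for each node — 1:28, 2:20, 3:15, 4:19, 5:20, 6:21, 7:27, 8:17, 9:18, 10:19.
The smallest farness is 15, for 3, so 3 has the highest closeness.

3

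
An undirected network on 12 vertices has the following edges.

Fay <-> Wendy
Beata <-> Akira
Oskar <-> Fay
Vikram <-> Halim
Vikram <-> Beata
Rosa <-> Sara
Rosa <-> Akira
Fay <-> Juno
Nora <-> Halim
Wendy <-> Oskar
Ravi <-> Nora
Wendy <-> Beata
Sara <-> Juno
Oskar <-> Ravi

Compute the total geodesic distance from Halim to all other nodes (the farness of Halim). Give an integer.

Distances from Halim: Akira:3, Beata:2, Fay:4, Juno:5, Nora:1, Oskar:3, Ravi:2, Rosa:4, Sara:5, Vikram:1, Wendy:3.
Sum = 3 + 2 + 4 + 5 + 1 + 3 + 2 + 4 + 5 + 1 + 3 = 33.

33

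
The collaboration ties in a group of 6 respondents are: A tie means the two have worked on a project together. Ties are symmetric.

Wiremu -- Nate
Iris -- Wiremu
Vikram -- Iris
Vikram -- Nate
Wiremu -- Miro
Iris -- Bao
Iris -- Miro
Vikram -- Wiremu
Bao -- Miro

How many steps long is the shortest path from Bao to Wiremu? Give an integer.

2

One shortest route is Bao – Miro – Wiremu, which uses 2 edges, and Bao and Wiremu are not directly tied, so nothing shorter exists. So d(Bao,Wiremu) = 2.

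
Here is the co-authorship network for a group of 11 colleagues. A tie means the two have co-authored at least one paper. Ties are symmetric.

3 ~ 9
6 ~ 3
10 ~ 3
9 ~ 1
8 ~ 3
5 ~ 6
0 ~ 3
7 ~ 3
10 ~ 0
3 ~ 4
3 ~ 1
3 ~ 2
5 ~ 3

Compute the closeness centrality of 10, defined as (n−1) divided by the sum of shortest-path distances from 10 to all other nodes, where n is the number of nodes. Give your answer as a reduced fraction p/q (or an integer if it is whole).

5/9

Distances from 10: 0:1, 1:2, 2:2, 3:1, 4:2, 5:2, 6:2, 7:2, 8:2, 9:2. Sum = 18.
n = 11, so closeness = 10/18 = 5/9.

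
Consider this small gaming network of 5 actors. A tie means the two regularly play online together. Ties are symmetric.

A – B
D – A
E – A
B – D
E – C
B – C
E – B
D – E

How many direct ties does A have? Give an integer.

3

A is directly tied to B, D, and E. That is 3 neighbors, so the degree of A is 3.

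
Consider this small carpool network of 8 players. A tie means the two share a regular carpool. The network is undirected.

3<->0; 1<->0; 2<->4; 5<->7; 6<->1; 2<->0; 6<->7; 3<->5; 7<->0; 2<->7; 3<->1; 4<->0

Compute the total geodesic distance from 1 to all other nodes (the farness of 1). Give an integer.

Distances from 1: 0:1, 2:2, 3:1, 4:2, 5:2, 6:1, 7:2.
Sum = 1 + 2 + 1 + 2 + 2 + 1 + 2 = 11.

11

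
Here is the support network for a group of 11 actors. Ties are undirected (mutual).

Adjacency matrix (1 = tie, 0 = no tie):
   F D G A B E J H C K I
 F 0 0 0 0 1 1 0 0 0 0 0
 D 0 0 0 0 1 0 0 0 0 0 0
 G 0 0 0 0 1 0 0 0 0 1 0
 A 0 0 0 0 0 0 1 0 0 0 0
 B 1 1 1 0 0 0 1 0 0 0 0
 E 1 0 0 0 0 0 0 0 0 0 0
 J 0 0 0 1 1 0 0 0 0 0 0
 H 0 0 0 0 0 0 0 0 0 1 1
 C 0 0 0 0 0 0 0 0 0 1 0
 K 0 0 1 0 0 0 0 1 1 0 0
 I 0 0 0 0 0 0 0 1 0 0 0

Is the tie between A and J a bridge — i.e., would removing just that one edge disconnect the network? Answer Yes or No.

Yes

Without the A–J edge there is no alternate route between A and J, so the network disconnects. It is a bridge.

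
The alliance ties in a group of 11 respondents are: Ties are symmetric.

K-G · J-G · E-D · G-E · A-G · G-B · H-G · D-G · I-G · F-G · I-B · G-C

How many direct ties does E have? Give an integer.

2

E is directly tied to D and G. That is 2 neighbors, so the degree of E is 2.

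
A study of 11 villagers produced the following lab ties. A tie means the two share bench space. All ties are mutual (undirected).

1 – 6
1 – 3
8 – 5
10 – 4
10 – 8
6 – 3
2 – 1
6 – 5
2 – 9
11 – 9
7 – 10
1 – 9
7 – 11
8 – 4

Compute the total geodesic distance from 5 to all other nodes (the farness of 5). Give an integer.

23

Distances from 5: 1:2, 2:3, 3:2, 4:2, 6:1, 7:3, 8:1, 9:3, 10:2, 11:4.
Sum = 2 + 3 + 2 + 2 + 1 + 3 + 1 + 3 + 2 + 4 = 23.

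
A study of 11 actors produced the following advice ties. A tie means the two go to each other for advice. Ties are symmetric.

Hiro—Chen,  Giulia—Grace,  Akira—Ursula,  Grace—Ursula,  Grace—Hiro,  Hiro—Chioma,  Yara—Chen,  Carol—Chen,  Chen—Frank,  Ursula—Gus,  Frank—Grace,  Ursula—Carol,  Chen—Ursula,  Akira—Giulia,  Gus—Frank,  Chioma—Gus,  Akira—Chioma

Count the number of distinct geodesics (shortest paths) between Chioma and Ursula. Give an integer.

The shortest distance is 2. The length-2 paths are: Chioma–Akira–Ursula; Chioma–Gus–Ursula.
That gives 2 distinct shortest paths.

2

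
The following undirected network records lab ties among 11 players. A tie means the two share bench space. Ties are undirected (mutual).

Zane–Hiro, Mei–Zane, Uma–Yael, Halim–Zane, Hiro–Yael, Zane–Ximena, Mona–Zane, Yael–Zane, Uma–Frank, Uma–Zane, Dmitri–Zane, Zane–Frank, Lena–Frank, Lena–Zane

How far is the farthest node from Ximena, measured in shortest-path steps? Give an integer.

2

Distances from Ximena: Dmitri:2, Frank:2, Halim:2, Hiro:2, Lena:2, Mei:2, Mona:2, Uma:2, Yael:2, Zane:1.
The largest is 2 (to Lena, Uma, Halim, Yael, Hiro, Mona, Frank, Mei, and Dmitri), so the eccentricity of Ximena is 2.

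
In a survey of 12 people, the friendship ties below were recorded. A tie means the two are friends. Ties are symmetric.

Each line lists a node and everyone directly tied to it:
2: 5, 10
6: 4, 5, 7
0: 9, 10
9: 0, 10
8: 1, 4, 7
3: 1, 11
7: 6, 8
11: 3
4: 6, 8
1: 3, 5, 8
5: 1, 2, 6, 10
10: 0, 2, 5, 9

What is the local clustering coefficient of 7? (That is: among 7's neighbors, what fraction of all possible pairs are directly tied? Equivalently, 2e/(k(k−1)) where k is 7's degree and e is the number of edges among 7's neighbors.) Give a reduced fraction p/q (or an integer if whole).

0

7's neighbors: 6 and 8 (k = 2).
Possible neighbor pairs: C(2,2) = 1. Edges among them: none → e = 0.
Clustering(7) = 0/1.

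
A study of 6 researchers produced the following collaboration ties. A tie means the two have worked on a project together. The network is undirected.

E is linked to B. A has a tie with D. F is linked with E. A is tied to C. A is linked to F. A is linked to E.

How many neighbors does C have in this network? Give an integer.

C is directly tied to A. That is 1 neighbor, so the degree of C is 1.

1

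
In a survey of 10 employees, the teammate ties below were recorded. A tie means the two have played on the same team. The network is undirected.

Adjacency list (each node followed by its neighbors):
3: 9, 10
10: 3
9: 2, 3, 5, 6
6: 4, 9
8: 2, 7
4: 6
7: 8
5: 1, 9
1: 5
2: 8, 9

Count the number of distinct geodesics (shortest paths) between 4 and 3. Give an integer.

The shortest distance is 3, and the only length-3 path is 4–6–9–3. So there is exactly 1 shortest path.

1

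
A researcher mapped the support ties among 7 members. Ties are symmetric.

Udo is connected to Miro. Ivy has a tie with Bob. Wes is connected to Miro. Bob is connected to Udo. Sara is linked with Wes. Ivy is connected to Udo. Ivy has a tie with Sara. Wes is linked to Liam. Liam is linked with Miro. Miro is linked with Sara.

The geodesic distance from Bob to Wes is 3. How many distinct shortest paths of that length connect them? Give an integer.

The shortest distance is 3. The length-3 paths are: Bob–Udo–Miro–Wes; Bob–Ivy–Sara–Wes.
That gives 2 distinct shortest paths.

2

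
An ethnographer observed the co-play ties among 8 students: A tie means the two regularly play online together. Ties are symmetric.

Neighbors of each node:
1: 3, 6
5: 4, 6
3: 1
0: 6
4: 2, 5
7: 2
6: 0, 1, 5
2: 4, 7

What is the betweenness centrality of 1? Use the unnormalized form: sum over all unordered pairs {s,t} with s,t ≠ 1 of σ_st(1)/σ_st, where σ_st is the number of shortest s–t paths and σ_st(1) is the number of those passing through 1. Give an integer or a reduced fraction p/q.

Pairs whose geodesics pass through 1 — 2–3: 1; 6–3: 1; 5–3: 1; 7–3: 1; 0–3: 1; 4–3: 1.
All other pairs contribute 0.
Summing the contributions gives betweenness(1) = 6.

6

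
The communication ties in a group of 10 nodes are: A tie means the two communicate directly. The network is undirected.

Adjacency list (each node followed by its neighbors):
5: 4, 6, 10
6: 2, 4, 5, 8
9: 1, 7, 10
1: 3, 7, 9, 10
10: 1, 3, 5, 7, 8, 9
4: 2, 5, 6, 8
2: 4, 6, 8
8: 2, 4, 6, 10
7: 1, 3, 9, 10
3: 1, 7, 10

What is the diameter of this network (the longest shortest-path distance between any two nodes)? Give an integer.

3

Eccentricity of each node (its greatest distance to any other): 1:3, 2:3, 3:3, 4:3, 5:2, 6:3, 7:3, 8:2, 9:3, 10:2.
The maximum eccentricity is 3, realized for instance by the pair 9–6 via 9 – 10 – 5 – 6. So the diameter is 3.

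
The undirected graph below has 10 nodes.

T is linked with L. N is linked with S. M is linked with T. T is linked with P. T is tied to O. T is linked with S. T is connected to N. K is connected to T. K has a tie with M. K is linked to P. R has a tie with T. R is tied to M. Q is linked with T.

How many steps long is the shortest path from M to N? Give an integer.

One shortest route is M – T – N, which uses 2 edges, and M and N are not directly tied, so nothing shorter exists. So d(M,N) = 2.

2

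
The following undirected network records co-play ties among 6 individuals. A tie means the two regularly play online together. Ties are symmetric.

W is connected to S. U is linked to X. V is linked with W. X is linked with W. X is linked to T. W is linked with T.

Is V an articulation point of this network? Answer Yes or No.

No

Even without V, every remaining node can still reach every other (the residual graph is connected), so V is not a cut vertex.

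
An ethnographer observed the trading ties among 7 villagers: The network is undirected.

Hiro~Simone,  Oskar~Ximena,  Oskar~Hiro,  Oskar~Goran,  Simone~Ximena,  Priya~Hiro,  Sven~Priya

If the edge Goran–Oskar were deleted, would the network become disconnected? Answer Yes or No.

Yes

Without the Goran–Oskar edge there is no alternate route between Goran and Oskar, so the network disconnects. It is a bridge.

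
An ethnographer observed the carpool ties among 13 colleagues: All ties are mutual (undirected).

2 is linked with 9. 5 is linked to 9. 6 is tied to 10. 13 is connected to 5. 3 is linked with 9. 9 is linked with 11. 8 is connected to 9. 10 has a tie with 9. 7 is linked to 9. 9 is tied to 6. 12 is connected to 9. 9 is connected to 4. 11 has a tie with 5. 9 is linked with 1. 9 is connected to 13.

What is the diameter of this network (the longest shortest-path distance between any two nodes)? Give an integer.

2

Eccentricity of each node (its greatest distance to any other): 1:2, 2:2, 3:2, 4:2, 5:2, 6:2, 7:2, 8:2, 9:1, 10:2, 11:2, 12:2, 13:2.
The maximum eccentricity is 2, realized for instance by the pair 12–3 via 12 – 9 – 3. So the diameter is 2.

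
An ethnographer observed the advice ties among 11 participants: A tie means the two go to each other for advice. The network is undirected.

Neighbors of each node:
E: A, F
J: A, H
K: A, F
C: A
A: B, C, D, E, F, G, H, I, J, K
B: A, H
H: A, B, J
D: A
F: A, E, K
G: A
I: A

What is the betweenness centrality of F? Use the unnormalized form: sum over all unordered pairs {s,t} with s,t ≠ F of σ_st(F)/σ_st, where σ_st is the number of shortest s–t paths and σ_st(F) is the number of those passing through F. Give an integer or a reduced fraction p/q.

1/2

Pairs whose geodesics pass through F — K–E: 1/2.
All other pairs contribute 0.
Summing the contributions gives betweenness(F) = 1/2.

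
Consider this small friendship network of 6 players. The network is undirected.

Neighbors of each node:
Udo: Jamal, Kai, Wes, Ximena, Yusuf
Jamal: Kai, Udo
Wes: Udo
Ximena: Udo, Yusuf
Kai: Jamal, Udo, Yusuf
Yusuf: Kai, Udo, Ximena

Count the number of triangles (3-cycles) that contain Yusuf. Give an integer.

2

Yusuf's neighbors: Kai, Udo, and Ximena.
Neighbor pairs that are themselves tied: Yusuf–Kai–Udo; Yusuf–Udo–Ximena. Each forms one triangle with Yusuf, for 2 in total.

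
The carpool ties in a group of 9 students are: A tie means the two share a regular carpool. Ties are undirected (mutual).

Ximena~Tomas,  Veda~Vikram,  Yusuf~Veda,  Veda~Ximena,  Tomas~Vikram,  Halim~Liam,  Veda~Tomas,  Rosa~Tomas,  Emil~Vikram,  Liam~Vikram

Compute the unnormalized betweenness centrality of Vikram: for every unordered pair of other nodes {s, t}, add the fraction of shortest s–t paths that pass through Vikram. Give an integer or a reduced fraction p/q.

Pairs whose geodesics pass through Vikram — Yusuf–Emil: 1; Yusuf–Liam: 1; Yusuf–Halim: 1; Emil–Rosa: 1; Emil–Liam: 1; Emil–Ximena: 2/2; Emil–Tomas: 1; Emil–Veda: 1; Emil–Halim: 1; Rosa–Liam: 1; Rosa–Halim: 1; Liam–Ximena: 2/2; Liam–Tomas: 1; Liam–Veda: 1 … (+3 more pairs).
All other pairs contribute 0.
Summing the contributions gives betweenness(Vikram) = 17.

17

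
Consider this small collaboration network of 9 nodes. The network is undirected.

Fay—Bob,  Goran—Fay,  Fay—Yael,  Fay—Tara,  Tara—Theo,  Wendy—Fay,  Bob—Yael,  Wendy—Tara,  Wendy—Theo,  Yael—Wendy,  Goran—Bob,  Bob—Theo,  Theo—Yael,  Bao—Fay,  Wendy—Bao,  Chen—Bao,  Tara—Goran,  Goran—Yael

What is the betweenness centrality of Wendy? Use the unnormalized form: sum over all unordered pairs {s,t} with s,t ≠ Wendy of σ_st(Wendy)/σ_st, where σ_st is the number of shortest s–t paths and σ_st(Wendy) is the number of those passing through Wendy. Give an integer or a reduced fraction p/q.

Pairs whose geodesics pass through Wendy — Chen–Tara: 1/2; Chen–Theo: 1; Chen–Yael: 1/2; Tara–Bao: 1/2; Tara–Yael: 1/4; Bao–Theo: 1; Bao–Yael: 1/2; Theo–Fay: 1/4.
All other pairs contribute 0.
Summing the contributions gives betweenness(Wendy) = 9/2.

9/2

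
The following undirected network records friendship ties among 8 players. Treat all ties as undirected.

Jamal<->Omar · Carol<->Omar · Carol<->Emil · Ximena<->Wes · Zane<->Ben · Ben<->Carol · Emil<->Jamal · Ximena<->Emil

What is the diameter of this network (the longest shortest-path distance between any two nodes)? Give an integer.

Eccentricity of each node (its greatest distance to any other): Ben:4, Carol:3, Emil:3, Jamal:4, Omar:4, Wes:5, Ximena:4, Zane:5.
The maximum eccentricity is 5, realized for instance by the pair Zane–Wes via Zane – Ben – Carol – Emil – Ximena – Wes. So the diameter is 5.

5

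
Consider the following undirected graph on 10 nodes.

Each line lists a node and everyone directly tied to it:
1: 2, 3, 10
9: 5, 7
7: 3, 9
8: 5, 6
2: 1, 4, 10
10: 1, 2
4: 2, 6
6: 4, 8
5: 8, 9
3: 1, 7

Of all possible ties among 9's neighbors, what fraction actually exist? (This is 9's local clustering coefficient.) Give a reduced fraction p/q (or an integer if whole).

0

9's neighbors: 5 and 7 (k = 2).
Possible neighbor pairs: C(2,2) = 1. Edges among them: none → e = 0.
Clustering(9) = 0/1.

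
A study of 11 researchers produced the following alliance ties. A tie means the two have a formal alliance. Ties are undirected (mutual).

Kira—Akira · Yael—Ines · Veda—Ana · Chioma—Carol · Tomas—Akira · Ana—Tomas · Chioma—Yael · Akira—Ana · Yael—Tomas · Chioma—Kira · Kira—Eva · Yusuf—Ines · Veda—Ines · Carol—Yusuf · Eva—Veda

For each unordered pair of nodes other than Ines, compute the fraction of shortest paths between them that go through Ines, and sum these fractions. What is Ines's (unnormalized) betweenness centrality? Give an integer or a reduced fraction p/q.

9

Pairs whose geodesics pass through Ines — Yusuf–Eva: 1; Yusuf–Veda: 1; Yusuf–Ana: 1; Yusuf–Akira: 2/3; Yusuf–Tomas: 1; Yusuf–Yael: 1; Carol–Veda: 1; Carol–Ana: 1/3; Chioma–Veda: 1/2; Eva–Yael: 1/2; Veda–Yael: 1.
All other pairs contribute 0.
Summing the contributions gives betweenness(Ines) = 9.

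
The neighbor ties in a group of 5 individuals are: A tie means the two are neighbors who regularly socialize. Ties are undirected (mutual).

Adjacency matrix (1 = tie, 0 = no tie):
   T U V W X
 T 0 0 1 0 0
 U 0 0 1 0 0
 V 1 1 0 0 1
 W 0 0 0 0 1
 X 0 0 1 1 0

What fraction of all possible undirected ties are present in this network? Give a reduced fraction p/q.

There are 4 edges and 5 nodes, so the maximum possible is C(5,2) = 10.
Density = 4/10 = 2/5.

2/5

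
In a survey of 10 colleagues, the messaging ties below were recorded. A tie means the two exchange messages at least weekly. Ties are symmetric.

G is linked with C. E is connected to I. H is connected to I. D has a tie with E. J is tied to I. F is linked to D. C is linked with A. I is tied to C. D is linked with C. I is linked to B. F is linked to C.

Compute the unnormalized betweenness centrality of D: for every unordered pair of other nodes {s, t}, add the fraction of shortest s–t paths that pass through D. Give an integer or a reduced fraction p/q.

Pairs whose geodesics pass through D — C–E: 1/2; F–E: 1; G–E: 1/2; E–A: 1/2.
All other pairs contribute 0.
Summing the contributions gives betweenness(D) = 5/2.

5/2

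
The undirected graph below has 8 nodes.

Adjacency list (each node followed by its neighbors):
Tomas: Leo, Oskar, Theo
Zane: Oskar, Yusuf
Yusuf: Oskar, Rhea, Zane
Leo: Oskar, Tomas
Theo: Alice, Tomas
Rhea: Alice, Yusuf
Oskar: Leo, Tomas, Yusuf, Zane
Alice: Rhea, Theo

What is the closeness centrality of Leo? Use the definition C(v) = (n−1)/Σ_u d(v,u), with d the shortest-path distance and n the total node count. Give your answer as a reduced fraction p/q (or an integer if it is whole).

1/2

Distances from Leo: Alice:3, Oskar:1, Rhea:3, Theo:2, Tomas:1, Yusuf:2, Zane:2. Sum = 14.
n = 8, so closeness = 7/14 = 1/2.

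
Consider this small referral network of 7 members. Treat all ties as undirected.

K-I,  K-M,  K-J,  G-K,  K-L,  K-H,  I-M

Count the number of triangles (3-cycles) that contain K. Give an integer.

K's neighbors: G, H, I, J, L, and M.
Neighbor pairs that are themselves tied: K–I–M. Each forms one triangle with K, for 1 in total.

1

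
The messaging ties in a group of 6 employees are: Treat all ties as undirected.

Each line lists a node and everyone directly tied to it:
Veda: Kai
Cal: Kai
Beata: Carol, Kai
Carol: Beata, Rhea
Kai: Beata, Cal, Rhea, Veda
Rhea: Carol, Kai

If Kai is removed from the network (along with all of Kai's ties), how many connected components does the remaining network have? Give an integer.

3

Without Kai, the remaining ties split the others into: {Beata, Carol, Rhea}; {Cal}; {Veda}.
That's 3 separate components.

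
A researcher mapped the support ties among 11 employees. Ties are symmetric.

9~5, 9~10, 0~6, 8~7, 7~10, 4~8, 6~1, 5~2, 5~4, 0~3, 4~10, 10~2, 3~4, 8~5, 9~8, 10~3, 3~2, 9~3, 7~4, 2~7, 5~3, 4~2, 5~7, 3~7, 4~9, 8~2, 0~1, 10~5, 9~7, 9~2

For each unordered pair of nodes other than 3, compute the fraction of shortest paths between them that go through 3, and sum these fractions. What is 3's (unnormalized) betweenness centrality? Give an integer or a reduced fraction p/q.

21

Pairs whose geodesics pass through 3 — 9–1: 1; 9–0: 1; 9–6: 1; 7–1: 1; 7–0: 1; 7–6: 1; 10–1: 1; 10–0: 1; 10–6: 1; 5–1: 1; 5–0: 1; 5–6: 1; 2–1: 1; 2–0: 1 … (+7 more pairs).
All other pairs contribute 0.
Summing the contributions gives betweenness(3) = 21.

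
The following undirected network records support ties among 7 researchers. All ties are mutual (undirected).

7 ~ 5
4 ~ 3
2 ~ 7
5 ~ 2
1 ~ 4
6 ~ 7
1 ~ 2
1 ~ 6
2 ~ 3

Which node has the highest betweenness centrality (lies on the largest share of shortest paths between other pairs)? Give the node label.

Unnormalized betweenness of each node: 1:23/6, 2:19/3, 3:4/3, 4:5/6, 5:0, 6:5/6, 7:11/6.
2 has the largest value, 19/3, making it the main broker — the node through which the most shortest paths run.

2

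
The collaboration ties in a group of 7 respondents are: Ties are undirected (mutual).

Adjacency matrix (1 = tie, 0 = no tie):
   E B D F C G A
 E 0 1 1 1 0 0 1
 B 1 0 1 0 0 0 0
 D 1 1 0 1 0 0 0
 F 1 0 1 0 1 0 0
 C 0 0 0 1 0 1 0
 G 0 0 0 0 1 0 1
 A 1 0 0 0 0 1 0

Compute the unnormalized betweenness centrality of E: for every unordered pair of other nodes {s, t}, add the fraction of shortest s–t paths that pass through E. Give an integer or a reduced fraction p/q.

11/2

Pairs whose geodesics pass through E — B–F: 1/2; B–C: 1/2; B–G: 1; B–A: 1; D–G: 1/2; D–A: 1; F–A: 1.
All other pairs contribute 0.
Summing the contributions gives betweenness(E) = 11/2.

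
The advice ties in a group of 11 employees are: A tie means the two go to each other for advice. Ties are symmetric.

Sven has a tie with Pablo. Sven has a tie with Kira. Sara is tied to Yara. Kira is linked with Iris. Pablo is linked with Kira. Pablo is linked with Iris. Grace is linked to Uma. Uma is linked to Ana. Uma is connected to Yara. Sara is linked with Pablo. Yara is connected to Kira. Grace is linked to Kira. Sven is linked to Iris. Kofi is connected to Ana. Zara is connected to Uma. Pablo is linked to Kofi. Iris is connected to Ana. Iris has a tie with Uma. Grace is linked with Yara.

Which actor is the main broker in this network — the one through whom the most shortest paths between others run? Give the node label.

Uma

Unnormalized betweenness of each node: Ana:10/3, Grace:2/3, Iris:15/2, Kira:16/3, Kofi:5/6, Pablo:47/6, Sara:5/6, Sven:0, Uma:79/6, Yara:9/2, Zara:0.
Uma has the largest value, 79/6, making it the main broker — the node through which the most shortest paths run.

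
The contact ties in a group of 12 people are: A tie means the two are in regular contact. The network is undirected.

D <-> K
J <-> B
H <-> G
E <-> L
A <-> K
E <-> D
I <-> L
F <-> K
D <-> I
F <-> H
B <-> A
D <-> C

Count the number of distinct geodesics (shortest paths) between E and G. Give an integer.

The shortest distance is 5, and the only length-5 path is E–D–K–F–H–G. So there is exactly 1 shortest path.

1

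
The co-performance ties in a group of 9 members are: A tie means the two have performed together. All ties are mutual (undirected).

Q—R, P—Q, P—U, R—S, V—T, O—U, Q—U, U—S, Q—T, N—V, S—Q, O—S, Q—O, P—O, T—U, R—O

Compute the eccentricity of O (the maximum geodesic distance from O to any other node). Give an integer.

4

Distances from O: N:4, P:1, Q:1, R:1, S:1, T:2, U:1, V:3.
The largest is 4 (to N), so the eccentricity of O is 4.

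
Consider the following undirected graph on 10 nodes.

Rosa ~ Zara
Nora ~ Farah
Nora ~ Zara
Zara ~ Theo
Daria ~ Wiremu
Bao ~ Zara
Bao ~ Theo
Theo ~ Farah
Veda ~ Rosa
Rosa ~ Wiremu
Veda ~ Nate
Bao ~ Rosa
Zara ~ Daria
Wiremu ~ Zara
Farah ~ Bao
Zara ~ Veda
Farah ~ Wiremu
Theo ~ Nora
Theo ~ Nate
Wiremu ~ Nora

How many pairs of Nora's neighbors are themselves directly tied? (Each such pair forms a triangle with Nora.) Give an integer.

Nora's neighbors: Farah, Theo, Wiremu, and Zara.
Neighbor pairs that are themselves tied: Nora–Farah–Theo; Nora–Farah–Wiremu; Nora–Theo–Zara; Nora–Wiremu–Zara. Each forms one triangle with Nora, for 4 in total.

4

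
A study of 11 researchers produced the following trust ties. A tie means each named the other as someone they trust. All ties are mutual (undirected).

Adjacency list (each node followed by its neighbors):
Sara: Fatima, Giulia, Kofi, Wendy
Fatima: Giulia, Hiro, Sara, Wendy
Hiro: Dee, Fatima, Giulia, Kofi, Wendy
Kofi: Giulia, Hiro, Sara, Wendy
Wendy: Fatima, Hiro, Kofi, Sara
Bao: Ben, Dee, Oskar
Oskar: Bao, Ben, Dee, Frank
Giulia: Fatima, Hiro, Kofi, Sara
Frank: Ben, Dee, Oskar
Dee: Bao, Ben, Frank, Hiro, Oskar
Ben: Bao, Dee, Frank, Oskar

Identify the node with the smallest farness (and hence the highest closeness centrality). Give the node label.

Farness (sum of distances to all others) for each node — Bao:23, Ben:22, Dee:16, Fatima:20, Frank:23, Giulia:20, Hiro:15, Kofi:20, Oskar:22, Sara:25, Wendy:20.
The smallest farness is 15, for Hiro, so Hiro has the highest closeness.

Hiro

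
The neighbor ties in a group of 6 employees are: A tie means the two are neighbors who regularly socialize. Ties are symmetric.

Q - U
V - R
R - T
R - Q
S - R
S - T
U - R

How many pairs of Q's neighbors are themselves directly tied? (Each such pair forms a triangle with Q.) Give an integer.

1

Q's neighbors: R and U.
Neighbor pairs that are themselves tied: Q–R–U. Each forms one triangle with Q, for 1 in total.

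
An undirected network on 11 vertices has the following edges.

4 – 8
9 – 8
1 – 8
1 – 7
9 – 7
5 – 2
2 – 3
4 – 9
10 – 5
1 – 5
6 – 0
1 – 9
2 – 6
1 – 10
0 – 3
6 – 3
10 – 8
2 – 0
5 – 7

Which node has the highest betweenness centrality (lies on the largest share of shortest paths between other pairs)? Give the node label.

Unnormalized betweenness of each node: 0:0, 1:9, 2:21, 3:0, 4:0, 5:49/2, 6:0, 7:15/4, 8:9/2, 9:9/2, 10:15/4.
5 has the largest value, 49/2, making it the main broker — the node through which the most shortest paths run.

5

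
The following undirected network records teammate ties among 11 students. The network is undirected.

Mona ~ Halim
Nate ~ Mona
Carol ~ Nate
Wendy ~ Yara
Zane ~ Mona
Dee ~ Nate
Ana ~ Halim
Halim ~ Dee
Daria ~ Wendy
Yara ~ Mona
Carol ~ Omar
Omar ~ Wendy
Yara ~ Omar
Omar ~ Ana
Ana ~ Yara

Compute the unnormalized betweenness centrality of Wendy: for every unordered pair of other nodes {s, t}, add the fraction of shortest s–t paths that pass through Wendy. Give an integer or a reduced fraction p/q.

9

Pairs whose geodesics pass through Wendy — Ana–Daria: 2/2; Nate–Daria: 2/2; Zane–Daria: 1; Daria–Dee: 5/5; Daria–Halim: 3/3; Daria–Carol: 1; Daria–Omar: 1; Daria–Yara: 1; Daria–Mona: 1.
All other pairs contribute 0.
Summing the contributions gives betweenness(Wendy) = 9.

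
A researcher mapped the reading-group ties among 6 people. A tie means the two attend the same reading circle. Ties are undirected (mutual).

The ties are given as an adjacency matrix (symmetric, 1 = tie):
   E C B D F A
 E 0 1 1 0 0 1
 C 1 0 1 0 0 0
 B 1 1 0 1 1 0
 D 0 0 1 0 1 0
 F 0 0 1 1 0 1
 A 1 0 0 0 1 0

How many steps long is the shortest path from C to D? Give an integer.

One shortest route is C – B – D, which uses 2 edges, and C and D are not directly tied, so nothing shorter exists. So d(C,D) = 2.

2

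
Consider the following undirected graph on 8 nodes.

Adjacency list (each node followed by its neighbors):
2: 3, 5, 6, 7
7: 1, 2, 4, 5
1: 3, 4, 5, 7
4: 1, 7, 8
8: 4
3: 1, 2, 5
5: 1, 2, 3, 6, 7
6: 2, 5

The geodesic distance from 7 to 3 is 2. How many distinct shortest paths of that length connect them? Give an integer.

The shortest distance is 2. The length-2 paths are: 7–1–3; 7–5–3; 7–2–3.
That gives 3 distinct shortest paths.

3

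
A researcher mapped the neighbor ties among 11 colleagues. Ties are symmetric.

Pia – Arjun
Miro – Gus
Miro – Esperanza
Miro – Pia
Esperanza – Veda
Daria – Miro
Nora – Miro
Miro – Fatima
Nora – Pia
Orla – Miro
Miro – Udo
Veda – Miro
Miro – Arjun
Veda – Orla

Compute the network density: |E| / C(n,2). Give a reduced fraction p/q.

14/55

There are 14 edges and 11 nodes, so the maximum possible is C(11,2) = 55.
Density = 14/55.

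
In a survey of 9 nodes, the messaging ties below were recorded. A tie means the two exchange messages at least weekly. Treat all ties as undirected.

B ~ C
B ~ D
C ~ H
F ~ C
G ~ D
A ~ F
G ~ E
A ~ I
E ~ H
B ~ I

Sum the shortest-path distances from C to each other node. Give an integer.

14

Distances from C: A:2, B:1, D:2, E:2, F:1, G:3, H:1, I:2.
Sum = 2 + 1 + 2 + 2 + 1 + 3 + 1 + 2 = 14.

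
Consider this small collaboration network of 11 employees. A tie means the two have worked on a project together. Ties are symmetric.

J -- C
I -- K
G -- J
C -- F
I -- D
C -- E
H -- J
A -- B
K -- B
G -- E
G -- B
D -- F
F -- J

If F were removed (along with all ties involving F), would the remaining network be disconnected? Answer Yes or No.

No

Even without F, every remaining node can still reach every other (the residual graph is connected), so F is not a cut vertex.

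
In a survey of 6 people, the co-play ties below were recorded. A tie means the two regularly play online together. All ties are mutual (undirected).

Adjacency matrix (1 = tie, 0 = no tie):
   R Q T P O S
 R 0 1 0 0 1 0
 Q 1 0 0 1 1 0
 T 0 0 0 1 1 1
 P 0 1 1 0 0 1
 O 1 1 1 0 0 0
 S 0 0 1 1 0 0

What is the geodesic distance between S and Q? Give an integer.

2

One shortest route is S – P – Q, which uses 2 edges, and S and Q are not directly tied, so nothing shorter exists. So d(S,Q) = 2.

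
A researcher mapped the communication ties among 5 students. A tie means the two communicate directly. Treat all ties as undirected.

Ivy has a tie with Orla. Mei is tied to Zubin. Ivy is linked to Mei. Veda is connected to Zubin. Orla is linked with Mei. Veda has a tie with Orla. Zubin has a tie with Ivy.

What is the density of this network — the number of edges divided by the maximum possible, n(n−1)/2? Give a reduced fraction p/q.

7/10

There are 7 edges and 5 nodes, so the maximum possible is C(5,2) = 10.
Density = 7/10.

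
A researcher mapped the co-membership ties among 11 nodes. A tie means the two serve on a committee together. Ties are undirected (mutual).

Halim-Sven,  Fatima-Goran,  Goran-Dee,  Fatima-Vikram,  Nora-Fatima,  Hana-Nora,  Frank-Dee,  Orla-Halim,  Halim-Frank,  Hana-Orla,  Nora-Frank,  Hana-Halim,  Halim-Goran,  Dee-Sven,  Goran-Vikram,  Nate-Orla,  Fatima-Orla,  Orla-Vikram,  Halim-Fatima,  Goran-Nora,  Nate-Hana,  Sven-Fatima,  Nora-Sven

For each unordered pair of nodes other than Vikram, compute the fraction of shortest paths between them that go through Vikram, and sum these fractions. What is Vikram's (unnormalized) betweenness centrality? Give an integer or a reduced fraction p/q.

Pairs whose geodesics pass through Vikram — Orla–Goran: 1/3; Orla–Dee: 1/6; Goran–Nate: 1/5; Nate–Dee: 1/12.
All other pairs contribute 0.
Summing the contributions gives betweenness(Vikram) = 47/60.

47/60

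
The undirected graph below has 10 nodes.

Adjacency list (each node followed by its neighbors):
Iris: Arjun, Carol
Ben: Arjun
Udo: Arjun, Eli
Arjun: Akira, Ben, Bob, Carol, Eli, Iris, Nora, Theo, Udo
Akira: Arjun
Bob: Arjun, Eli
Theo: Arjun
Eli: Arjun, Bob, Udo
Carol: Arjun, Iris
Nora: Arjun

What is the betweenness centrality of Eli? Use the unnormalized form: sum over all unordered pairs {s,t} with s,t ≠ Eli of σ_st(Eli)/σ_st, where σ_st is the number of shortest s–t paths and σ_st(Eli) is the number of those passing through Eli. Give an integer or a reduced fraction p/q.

Pairs whose geodesics pass through Eli — Bob–Udo: 1/2.
All other pairs contribute 0.
Summing the contributions gives betweenness(Eli) = 1/2.

1/2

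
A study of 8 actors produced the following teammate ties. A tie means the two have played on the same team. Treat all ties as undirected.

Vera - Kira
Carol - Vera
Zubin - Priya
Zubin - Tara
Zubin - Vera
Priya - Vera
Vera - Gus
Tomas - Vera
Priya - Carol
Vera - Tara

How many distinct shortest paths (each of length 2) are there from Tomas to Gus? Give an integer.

1

The shortest distance is 2, and the only length-2 path is Tomas–Vera–Gus. So there is exactly 1 shortest path.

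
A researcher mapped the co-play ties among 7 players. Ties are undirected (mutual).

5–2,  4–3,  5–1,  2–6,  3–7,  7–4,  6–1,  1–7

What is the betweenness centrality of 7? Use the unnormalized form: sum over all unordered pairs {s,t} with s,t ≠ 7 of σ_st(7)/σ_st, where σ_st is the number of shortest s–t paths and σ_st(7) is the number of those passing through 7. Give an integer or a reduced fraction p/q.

Pairs whose geodesics pass through 7 — 5–3: 1; 5–4: 1; 1–3: 1; 1–4: 1; 2–3: 2/2; 2–4: 2/2; 6–3: 1; 6–4: 1.
All other pairs contribute 0.
Summing the contributions gives betweenness(7) = 8.

8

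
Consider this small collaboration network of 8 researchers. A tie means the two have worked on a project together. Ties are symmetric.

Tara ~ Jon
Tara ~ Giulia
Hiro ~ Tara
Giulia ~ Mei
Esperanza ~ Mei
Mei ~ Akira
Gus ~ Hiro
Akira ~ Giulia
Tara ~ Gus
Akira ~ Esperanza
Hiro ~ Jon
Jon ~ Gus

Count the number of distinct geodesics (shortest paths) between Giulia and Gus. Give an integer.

The shortest distance is 2, and the only length-2 path is Giulia–Tara–Gus. So there is exactly 1 shortest path.

1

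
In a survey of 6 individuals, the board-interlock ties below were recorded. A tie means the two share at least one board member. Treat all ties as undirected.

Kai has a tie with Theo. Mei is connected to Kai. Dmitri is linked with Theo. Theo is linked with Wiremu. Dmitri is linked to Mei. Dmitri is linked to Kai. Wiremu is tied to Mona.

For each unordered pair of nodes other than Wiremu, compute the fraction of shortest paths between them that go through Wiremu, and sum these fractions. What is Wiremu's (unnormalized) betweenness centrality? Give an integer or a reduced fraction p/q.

4

Pairs whose geodesics pass through Wiremu — Mei–Mona: 2/2; Dmitri–Mona: 1; Kai–Mona: 1; Theo–Mona: 1.
All other pairs contribute 0.
Summing the contributions gives betweenness(Wiremu) = 4.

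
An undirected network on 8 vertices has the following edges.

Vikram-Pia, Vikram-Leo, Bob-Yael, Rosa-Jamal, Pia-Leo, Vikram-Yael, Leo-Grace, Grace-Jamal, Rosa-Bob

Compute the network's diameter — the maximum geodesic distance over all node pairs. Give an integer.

4

Eccentricity of each node (its greatest distance to any other): Bob:3, Grace:3, Jamal:3, Leo:3, Pia:4, Rosa:4, Vikram:3, Yael:3.
The maximum eccentricity is 4, realized for instance by the pair Rosa–Pia via Rosa – Jamal – Grace – Leo – Pia. So the diameter is 4.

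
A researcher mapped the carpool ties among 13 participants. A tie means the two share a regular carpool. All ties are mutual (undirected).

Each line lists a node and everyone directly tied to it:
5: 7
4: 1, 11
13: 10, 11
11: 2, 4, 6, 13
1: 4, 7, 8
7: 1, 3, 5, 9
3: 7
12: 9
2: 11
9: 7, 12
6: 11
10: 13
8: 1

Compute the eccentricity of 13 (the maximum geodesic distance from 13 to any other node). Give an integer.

6

Distances from 13: 1:3, 2:2, 3:5, 4:2, 5:5, 6:2, 7:4, 8:4, 9:5, 10:1, 11:1, 12:6.
The largest is 6 (to 12), so the eccentricity of 13 is 6.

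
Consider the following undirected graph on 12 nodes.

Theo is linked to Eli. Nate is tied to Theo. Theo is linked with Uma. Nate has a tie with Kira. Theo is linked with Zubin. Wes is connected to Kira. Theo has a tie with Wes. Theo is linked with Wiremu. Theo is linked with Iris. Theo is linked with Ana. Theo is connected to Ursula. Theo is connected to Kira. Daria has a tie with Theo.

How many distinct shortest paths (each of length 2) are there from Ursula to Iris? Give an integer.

1

The shortest distance is 2, and the only length-2 path is Ursula–Theo–Iris. So there is exactly 1 shortest path.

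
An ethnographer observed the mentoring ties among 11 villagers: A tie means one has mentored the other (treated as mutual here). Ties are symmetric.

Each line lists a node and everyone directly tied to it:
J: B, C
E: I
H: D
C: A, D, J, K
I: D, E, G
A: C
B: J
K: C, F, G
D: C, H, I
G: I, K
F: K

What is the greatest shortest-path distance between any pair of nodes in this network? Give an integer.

Eccentricity of each node (its greatest distance to any other): A:4, B:5, C:3, D:3, E:5, F:4, G:4, H:4, I:4, J:4, K:3.
The maximum eccentricity is 5, realized for instance by the pair E–B via E – I – D – C – J – B. So the diameter is 5.

5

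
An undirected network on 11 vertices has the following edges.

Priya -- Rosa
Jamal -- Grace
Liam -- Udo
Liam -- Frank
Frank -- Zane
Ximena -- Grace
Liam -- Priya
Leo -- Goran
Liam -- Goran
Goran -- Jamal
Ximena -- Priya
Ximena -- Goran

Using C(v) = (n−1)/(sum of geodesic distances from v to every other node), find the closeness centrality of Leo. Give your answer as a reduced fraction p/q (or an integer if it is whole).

Distances from Leo: Frank:3, Goran:1, Grace:3, Jamal:2, Liam:2, Priya:3, Rosa:4, Udo:3, Ximena:2, Zane:4. Sum = 27.
n = 11, so closeness = 10/27.

10/27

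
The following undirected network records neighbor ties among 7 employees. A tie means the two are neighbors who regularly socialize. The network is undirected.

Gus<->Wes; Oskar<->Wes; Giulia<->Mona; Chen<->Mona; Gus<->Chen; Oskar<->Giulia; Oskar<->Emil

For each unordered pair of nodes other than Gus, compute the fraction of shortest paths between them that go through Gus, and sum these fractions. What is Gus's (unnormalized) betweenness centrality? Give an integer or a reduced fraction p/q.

5/2

Pairs whose geodesics pass through Gus — Mona–Wes: 1/2; Wes–Chen: 1; Emil–Chen: 1/2; Oskar–Chen: 1/2.
All other pairs contribute 0.
Summing the contributions gives betweenness(Gus) = 5/2.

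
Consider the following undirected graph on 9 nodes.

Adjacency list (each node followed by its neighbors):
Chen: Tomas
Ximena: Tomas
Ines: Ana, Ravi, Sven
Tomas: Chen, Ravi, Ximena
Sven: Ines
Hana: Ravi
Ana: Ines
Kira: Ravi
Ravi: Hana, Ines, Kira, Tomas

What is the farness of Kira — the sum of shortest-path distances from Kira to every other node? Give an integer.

19

Distances from Kira: Ana:3, Chen:3, Hana:2, Ines:2, Ravi:1, Sven:3, Tomas:2, Ximena:3.
Sum = 3 + 3 + 2 + 2 + 1 + 3 + 2 + 3 = 19.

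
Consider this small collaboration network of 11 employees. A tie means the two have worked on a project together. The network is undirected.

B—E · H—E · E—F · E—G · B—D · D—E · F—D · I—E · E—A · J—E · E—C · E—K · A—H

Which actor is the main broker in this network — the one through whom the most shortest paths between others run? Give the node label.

E

Unnormalized betweenness of each node: A:0, B:0, C:0, D:1/2, E:83/2, F:0, G:0, H:0, I:0, J:0, K:0.
E has the largest value, 83/2, making it the main broker — the node through which the most shortest paths run.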